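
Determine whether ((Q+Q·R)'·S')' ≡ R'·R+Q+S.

E1: ((Q+Q·R)'·S')'
    = (Q'·S')'   [absorption]
    = Q+S   [De Morgan]
E2: R'·R+Q+S
    = Q+S   [complement / identity]
Both reduce to Q+S, so they are equivalent.

Yes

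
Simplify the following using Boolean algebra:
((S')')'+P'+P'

((S')')'+P'+P'
= S'+P'+P'   — double negation
= S'+P'   — idempotence

S'+P'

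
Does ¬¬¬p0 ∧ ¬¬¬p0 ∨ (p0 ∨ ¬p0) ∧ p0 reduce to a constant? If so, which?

yes, True

¬¬¬p0 ∧ ¬¬¬p0 ∨ (p0 ∨ ¬p0) ∧ p0
= ¬¬¬p0 ∧ ¬¬¬p0 ∨ p0   — complement / identity
= ¬¬¬p0 ∨ p0   — idempotence
= ¬p0 ∨ p0   — double negation
= True   — complement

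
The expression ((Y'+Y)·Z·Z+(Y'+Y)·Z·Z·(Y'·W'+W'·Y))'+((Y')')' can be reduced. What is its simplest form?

Z'+Y'

((Y'+Y)·Z·Z+(Y'+Y)·Z·Z·(Y'·W'+W'·Y))'+((Y')')'
= ((Y'+Y)·Z·Z+(Y'+Y)·Z·Z·(Y'·W'+W'·Y))'+Y'   (double negation)
= ((Y'+Y)·Z·Z+(Y'+Y)·Z·Z·W')'+Y'   (distribution)
= ((Y'+Y)·Z·Z)'+Y'   (absorption)
= (Z·Z)'+Y'   (complement / identity)
= Z'+Y'   (idempotence)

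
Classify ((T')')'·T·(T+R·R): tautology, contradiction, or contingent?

((T')')'·T·(T+R·R)
= T'·T·(T+R·R)   [double negation]
= T'·T·(T+R)   [idempotence]
= T'·T   [absorption]
= 0   [complement]

contradiction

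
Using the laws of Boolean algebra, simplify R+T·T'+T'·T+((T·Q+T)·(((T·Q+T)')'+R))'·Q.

R+T'·Q

R+T·T'+T'·T+((T·Q+T)·(((T·Q+T)')'+R))'·Q
= R+T·T'+T'·T+((T·Q+T)·(T·Q+T+R))'·Q   [double negation]
= R+T·T'+T'·T+(T·Q+T)'·Q   [absorption]
= R+T·T'+(T·Q+T)'·Q   [complement / identity]
= R+T·T'+T'·Q   [absorption]
= R+T'·Q   [complement / identity]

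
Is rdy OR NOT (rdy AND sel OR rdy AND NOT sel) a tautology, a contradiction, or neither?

rdy OR NOT (rdy AND sel OR rdy AND NOT sel)
= rdy OR NOT rdy   (distribution)
= TRUE   (complement)

tautology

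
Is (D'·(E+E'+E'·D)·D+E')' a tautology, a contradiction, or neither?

(D'·(E+E'+E'·D)·D+E')'
= (D'·(E+E')·D+E')'   (absorption)
= (D'·D+E')'   (complement / identity)
= (E')'   (complement / identity)
= E   (double negation)
This depends on E, so it is not a constant.

neither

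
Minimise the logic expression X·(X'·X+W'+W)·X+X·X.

X

X·(X'·X+W'+W)·X+X·X
= X·(W'+W)·X+X·X   — complement / identity
= X·X+X·X   — complement / identity
= X·X   — idempotence
= X   — idempotence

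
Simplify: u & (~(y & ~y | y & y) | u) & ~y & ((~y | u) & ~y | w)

u & (~(y & ~y | y & y) | u) & ~y & ((~y | u) & ~y | w)
= u & (~y | u) & ~y & ((~y | u) & ~y | w)   (distribution)
= u & (~y | u) & ~y   (absorption)
= u & ~y   (absorption)

u & ~y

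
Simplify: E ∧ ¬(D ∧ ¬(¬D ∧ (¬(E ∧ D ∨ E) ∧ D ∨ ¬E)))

E ∧ ¬D

E ∧ ¬(D ∧ ¬(¬D ∧ (¬(E ∧ D ∨ E) ∧ D ∨ ¬E)))
= E ∧ ¬(D ∧ ¬(¬D ∧ (¬E ∧ D ∨ ¬E)))   [absorption]
= E ∧ ¬(D ∧ ¬(¬D ∧ ¬E))   [absorption]
= E ∧ ¬(D ∧ (D ∨ E))   [De Morgan]
= E ∧ ¬D   [absorption]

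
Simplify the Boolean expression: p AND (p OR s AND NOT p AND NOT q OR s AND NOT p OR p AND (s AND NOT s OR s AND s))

p AND (p OR s AND NOT p AND NOT q OR s AND NOT p OR p AND (s AND NOT s OR s AND s))
= p AND (p OR s AND NOT p OR p AND (s AND NOT s OR s AND s))   (absorption)
= p AND (p OR s AND NOT p OR p AND s)   (distribution)
= p AND (p OR s)   (distribution)
= p   (absorption)

p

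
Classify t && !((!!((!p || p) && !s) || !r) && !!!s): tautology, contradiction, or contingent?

t && !((!!((!p || p) && !s) || !r) && !!!s)
= t && !((!!!s || !r) && !!!s)   [complement / identity]
= t && !((!s || !r) && !!!s)   [double negation]
= t && !((!s || !r) && !s)   [double negation]
= t && !!s   [absorption]
= t && s   [double negation]
This depends on s, t, so it is not a constant.

contingent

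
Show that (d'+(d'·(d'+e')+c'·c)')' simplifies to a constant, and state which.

(d'+(d'·(d'+e')+c'·c)')'
= (d'+(d'·(d'+e'))')'   — complement / identity
= d·d'·(d'+e')   — De Morgan
= d·d'   — absorption
= 0   — complement

0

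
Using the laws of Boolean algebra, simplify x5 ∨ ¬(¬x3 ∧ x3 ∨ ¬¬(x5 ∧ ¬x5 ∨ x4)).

x5 ∨ ¬(¬x3 ∧ x3 ∨ ¬¬(x5 ∧ ¬x5 ∨ x4))
= x5 ∨ ¬¬¬(x5 ∧ ¬x5 ∨ x4)   (complement / identity)
= x5 ∨ ¬¬¬x4   (complement / identity)
= x5 ∨ ¬x4   (double negation)

x5 ∨ ¬x4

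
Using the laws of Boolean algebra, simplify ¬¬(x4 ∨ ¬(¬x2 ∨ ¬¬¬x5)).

x4 ∨ x2 ∧ x5

¬¬(x4 ∨ ¬(¬x2 ∨ ¬¬¬x5))
= ¬¬(x4 ∨ x2 ∧ ¬¬x5)   (De Morgan)
= x4 ∨ x2 ∧ ¬¬x5   (double negation)
= x4 ∨ x2 ∧ x5   (double negation)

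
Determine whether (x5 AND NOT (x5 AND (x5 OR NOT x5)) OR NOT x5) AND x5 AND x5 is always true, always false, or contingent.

always false

(x5 AND NOT (x5 AND (x5 OR NOT x5)) OR NOT x5) AND x5 AND x5
= (x5 AND NOT x5 OR NOT x5) AND x5 AND x5   — complement / identity
= (x5 AND NOT x5 OR NOT x5) AND x5   — idempotence
= NOT x5 AND x5   — complement / identity
= FALSE   — complement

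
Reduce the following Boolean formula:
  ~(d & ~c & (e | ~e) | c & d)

~(d & ~c & (e | ~e) | c & d)
= ~(d & ~c | c & d)   — complement / identity
= ~d   — distribution

~d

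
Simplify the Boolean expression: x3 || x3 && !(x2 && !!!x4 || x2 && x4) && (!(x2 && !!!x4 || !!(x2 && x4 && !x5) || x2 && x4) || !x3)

x3 || x3 && !(x2 && !!!x4 || x2 && x4) && (!(x2 && !!!x4 || !!(x2 && x4 && !x5) || x2 && x4) || !x3)
= x3 || x3 && !(x2 && !!!x4 || x2 && x4) && (!(x2 && !!!x4 || x2 && x4 && !x5 || x2 && x4) || !x3)   (double negation)
= x3 || x3 && !(x2 && !!!x4 || x2 && x4) && (!(x2 && !!!x4 || x2 && x4) || !x3)   (absorption)
= x3 || x3 && !(x2 && !!!x4 || x2 && x4)   (absorption)
= x3 || x3 && !(x2 && !x4 || x2 && x4)   (double negation)
= x3 || x3 && !x2   (distribution)
= x3   (absorption)

x3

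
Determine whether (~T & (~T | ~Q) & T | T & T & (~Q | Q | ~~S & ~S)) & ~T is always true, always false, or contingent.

(~T & (~T | ~Q) & T | T & T & (~Q | Q | ~~S & ~S)) & ~T
= (~T & (~T | ~Q) & T | T & T & (~Q | Q | S & ~S)) & ~T   — double negation
= (~T & (~T | ~Q) & T | T & T & (~Q | Q)) & ~T   — complement / identity
= (~T & (~T | ~Q) & T | T & T) & ~T   — complement / identity
= (~T & T | T & T) & ~T   — absorption
= T & ~T   — distribution
= 0   — complement

always false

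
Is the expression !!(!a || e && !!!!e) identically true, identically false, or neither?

!!(!a || e && !!!!e)
= !!(!a || e && !!e)
= !!(!a || e && e)
= !a || e && e
= !a || e
This depends on a, e, so it is not a constant.

neither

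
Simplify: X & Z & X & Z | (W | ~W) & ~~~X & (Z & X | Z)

X & Z & X & Z | (W | ~W) & ~~~X & (Z & X | Z)
= X & Z | (W | ~W) & ~~~X & (Z & X | Z)
= X & Z | ~~~X & (Z & X | Z)
= X & Z | ~X & (Z & X | Z)
= X & Z | ~X & Z
= Z

Z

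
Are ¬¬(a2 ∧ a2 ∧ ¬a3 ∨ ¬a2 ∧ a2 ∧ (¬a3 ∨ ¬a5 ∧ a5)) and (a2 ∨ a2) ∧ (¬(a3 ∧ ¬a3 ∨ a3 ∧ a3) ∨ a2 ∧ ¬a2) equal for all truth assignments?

Yes

E1: ¬¬(a2 ∧ a2 ∧ ¬a3 ∨ ¬a2 ∧ a2 ∧ (¬a3 ∨ ¬a5 ∧ a5))
    = ¬¬(a2 ∧ a2 ∧ ¬a3 ∨ ¬a2 ∧ a2 ∧ ¬a3)   [complement / identity]
    = ¬¬(a2 ∧ ¬a3)   [distribution]
    = a2 ∧ ¬a3   [double negation]
E2: (a2 ∨ a2) ∧ (¬(a3 ∧ ¬a3 ∨ a3 ∧ a3) ∨ a2 ∧ ¬a2)
    = (a2 ∨ a2) ∧ (¬a3 ∨ a2 ∧ ¬a2)   [distribution]
    = a2 ∧ (¬a3 ∨ a2 ∧ ¬a2)   [idempotence]
    = a2 ∧ ¬a3   [complement / identity]
Both reduce to a2 ∧ ¬a3, so they are equivalent.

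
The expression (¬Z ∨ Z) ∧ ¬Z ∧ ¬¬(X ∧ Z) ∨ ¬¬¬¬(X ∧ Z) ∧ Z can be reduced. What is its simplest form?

(¬Z ∨ Z) ∧ ¬Z ∧ ¬¬(X ∧ Z) ∨ ¬¬¬¬(X ∧ Z) ∧ Z
= ¬Z ∧ ¬¬(X ∧ Z) ∨ ¬¬¬¬(X ∧ Z) ∧ Z   — complement / identity
= ¬Z ∧ ¬¬(X ∧ Z) ∨ ¬¬(X ∧ Z) ∧ Z   — double negation
= ¬¬(X ∧ Z)   — distribution
= X ∧ Z   — double negation

X ∧ Z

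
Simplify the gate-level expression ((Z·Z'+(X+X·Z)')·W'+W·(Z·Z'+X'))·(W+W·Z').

X'·W

((Z·Z'+(X+X·Z)')·W'+W·(Z·Z'+X'))·(W+W·Z')
= ((Z·Z'+X')·W'+W·(Z·Z'+X'))·(W+W·Z')   — absorption
= (Z·Z'+X')·(W+W·Z')   — distribution
= (Z·Z'+X')·W   — absorption
= X'·W   — complement / identity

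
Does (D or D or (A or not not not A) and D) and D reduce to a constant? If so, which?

(D or D or (A or not not not A) and D) and D
= (D or D or (A or not A) and D) and D   [double negation]
= (D or D or D) and D   [complement / identity]
= (D or D) and D   [idempotence]
= D and D   [idempotence]
= D   [idempotence]
This depends on D, so it is not a constant.

no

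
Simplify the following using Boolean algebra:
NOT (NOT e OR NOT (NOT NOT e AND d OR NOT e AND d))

e AND d

NOT (NOT e OR NOT (NOT NOT e AND d OR NOT e AND d))
= NOT (NOT e OR NOT (e AND d OR NOT e AND d))   — double negation
= NOT (NOT e OR NOT d)   — distribution
= e AND d   — De Morgan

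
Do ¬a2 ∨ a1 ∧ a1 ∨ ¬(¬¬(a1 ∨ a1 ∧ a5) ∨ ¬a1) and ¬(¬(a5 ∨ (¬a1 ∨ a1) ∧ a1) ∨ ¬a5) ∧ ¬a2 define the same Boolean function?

No

E1: ¬a2 ∨ a1 ∧ a1 ∨ ¬(¬¬(a1 ∨ a1 ∧ a5) ∨ ¬a1)
    = ¬a2 ∨ a1 ∧ a1 ∨ ¬(¬¬a1 ∨ ¬a1)
    = ¬a2 ∨ a1 ∧ a1 ∨ ¬a1 ∧ a1
    = ¬a2 ∨ a1
E2: ¬(¬(a5 ∨ (¬a1 ∨ a1) ∧ a1) ∨ ¬a5) ∧ ¬a2
    = ¬(¬(a5 ∨ a1) ∨ ¬a5) ∧ ¬a2
    = (a5 ∨ a1) ∧ a5 ∧ ¬a2
    = a5 ∧ ¬a2
These differ: at a1=1, a2=0, a5=0, E1 = 1 but E2 = 0.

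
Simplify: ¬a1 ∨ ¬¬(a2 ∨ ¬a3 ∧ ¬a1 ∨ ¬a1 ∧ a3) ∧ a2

¬a1 ∨ a2

¬a1 ∨ ¬¬(a2 ∨ ¬a3 ∧ ¬a1 ∨ ¬a1 ∧ a3) ∧ a2
= ¬a1 ∨ (a2 ∨ ¬a3 ∧ ¬a1 ∨ ¬a1 ∧ a3) ∧ a2   — double negation
= ¬a1 ∨ (a2 ∨ ¬a1) ∧ a2   — distribution
= ¬a1 ∨ a2   — absorption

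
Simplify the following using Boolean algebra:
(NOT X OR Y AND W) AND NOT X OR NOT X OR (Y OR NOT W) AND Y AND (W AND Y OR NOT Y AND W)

(NOT X OR Y AND W) AND NOT X OR NOT X OR (Y OR NOT W) AND Y AND (W AND Y OR NOT Y AND W)
= (NOT X OR Y AND W) AND NOT X OR NOT X OR (Y OR NOT W) AND Y AND W   [distribution]
= (NOT X OR Y AND W) AND NOT X OR NOT X OR Y AND W   [absorption]
= NOT X OR Y AND W   [absorption]

NOT X OR Y AND W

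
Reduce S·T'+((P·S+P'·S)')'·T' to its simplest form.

S·T'+((P·S+P'·S)')'·T'
= S·T'+(S')'·T'   (distribution)
= S·T'+S·T'   (double negation)
= S·T'   (idempotence)

S·T'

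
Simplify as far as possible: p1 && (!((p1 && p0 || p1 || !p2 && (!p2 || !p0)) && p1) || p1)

p1

p1 && (!((p1 && p0 || p1 || !p2 && (!p2 || !p0)) && p1) || p1)
= p1 && (!((p1 || !p2 && (!p2 || !p0)) && p1) || p1)   (absorption)
= p1 && (!((p1 || !p2) && p1) || p1)   (absorption)
= p1 && (!p1 || p1)   (absorption)
= p1   (complement / identity)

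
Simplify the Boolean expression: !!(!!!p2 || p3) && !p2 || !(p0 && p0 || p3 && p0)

!p2 || !p0

!!(!!!p2 || p3) && !p2 || !(p0 && p0 || p3 && p0)
= (!!!p2 || p3) && !p2 || !(p0 && p0 || p3 && p0)   [double negation]
= (!p2 || p3) && !p2 || !(p0 && p0 || p3 && p0)   [double negation]
= (!p2 || p3) && !p2 || !((p0 || p3) && p0)   [distribution]
= !p2 || !((p0 || p3) && p0)   [absorption]
= !p2 || !p0   [absorption]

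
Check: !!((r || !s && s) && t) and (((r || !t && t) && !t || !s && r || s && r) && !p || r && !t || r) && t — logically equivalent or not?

Yes

E1: !!((r || !s && s) && t)
    = (r || !s && s) && t   (double negation)
    = r && t   (complement / identity)
E2: (((r || !t && t) && !t || !s && r || s && r) && !p || r && !t || r) && t
    = (((r || !t && t) && !t || r) && !p || r && !t || r) && t   (distribution)
    = ((r && !t || r) && !p || r && !t || r) && t   (complement / identity)
    = (r && !t || r) && t   (absorption)
    = r && t   (absorption)
Both reduce to r && t, so they are equivalent.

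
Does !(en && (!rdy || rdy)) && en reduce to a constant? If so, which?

!(en && (!rdy || rdy)) && en
= !en && en   [complement / identity]
= false   [complement]

yes, False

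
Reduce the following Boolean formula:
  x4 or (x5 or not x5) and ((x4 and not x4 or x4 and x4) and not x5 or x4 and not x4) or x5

x4 or x5

x4 or (x5 or not x5) and ((x4 and not x4 or x4 and x4) and not x5 or x4 and not x4) or x5
= x4 or (x5 or not x5) and (x4 and not x5 or x4 and not x4) or x5   (distribution)
= x4 or (x5 or not x5) and x4 and not x5 or x5   (complement / identity)
= x4 or x4 and not x5 or x5   (complement / identity)
= x4 or x5   (absorption)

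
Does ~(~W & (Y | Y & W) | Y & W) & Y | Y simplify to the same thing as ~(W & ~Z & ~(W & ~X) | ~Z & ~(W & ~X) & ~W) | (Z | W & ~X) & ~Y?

No

E1: ~(~W & (Y | Y & W) | Y & W) & Y | Y
    = ~(~W & Y | Y & W) & Y | Y   (absorption)
    = ~Y & Y | Y   (distribution)
    = Y   (complement / identity)
E2: ~(W & ~Z & ~(W & ~X) | ~Z & ~(W & ~X) & ~W) | (Z | W & ~X) & ~Y
    = ~(~Z & ~(W & ~X)) | (Z | W & ~X) & ~Y   (distribution)
    = Z | W & ~X | (Z | W & ~X) & ~Y   (De Morgan)
    = Z | W & ~X   (absorption)
These differ: at W=0, X=1, Y=0, Z=1, E1 = 0 but E2 = 1.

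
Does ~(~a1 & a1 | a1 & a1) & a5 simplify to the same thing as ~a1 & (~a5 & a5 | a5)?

Yes

E1: ~(~a1 & a1 | a1 & a1) & a5
    = ~a1 & a5   — distribution
E2: ~a1 & (~a5 & a5 | a5)
    = ~a1 & a5   — complement / identity
Both reduce to ~a1 & a5, so they are equivalent.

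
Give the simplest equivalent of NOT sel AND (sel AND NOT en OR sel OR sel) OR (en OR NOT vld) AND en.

NOT sel AND (sel AND NOT en OR sel OR sel) OR (en OR NOT vld) AND en
= NOT sel AND (sel OR sel) OR (en OR NOT vld) AND en   [absorption]
= NOT sel AND sel OR (en OR NOT vld) AND en   [idempotence]
= (en OR NOT vld) AND en   [complement / identity]
= en   [absorption]

en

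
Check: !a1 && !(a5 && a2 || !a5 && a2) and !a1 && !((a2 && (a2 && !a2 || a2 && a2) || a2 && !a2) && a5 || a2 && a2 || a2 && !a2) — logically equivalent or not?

Yes

E1: !a1 && !(a5 && a2 || !a5 && a2)
    = !a1 && !a2   — distribution
E2: !a1 && !((a2 && (a2 && !a2 || a2 && a2) || a2 && !a2) && a5 || a2 && a2 || a2 && !a2)
    = !a1 && !((a2 && a2 || a2 && !a2) && a5 || a2 && a2 || a2 && !a2)   — distribution
    = !a1 && !(a2 && a2 || a2 && !a2)   — absorption
    = !a1 && !a2   — distribution
Both reduce to !a1 && !a2, so they are equivalent.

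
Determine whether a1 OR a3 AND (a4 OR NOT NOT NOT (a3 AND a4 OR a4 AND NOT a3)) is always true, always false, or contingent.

a1 OR a3 AND (a4 OR NOT NOT NOT (a3 AND a4 OR a4 AND NOT a3))
= a1 OR a3 AND (a4 OR NOT NOT NOT a4)   — distribution
= a1 OR a3 AND (a4 OR NOT a4)   — double negation
= a1 OR a3   — complement / identity
This depends on a1, a3, so it is not a constant.

contingent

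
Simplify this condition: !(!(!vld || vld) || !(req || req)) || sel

req || sel

!(!(!vld || vld) || !(req || req)) || sel
= (!vld || vld) && (req || req) || sel   (De Morgan)
= req || req || sel   (complement / identity)
= req || sel   (idempotence)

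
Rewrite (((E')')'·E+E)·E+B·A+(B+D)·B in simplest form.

(((E')')'·E+E)·E+B·A+(B+D)·B
= (((E')')'·E+E)·E+B·A+B   (absorption)
= (((E')')'·E+E)·E+B   (absorption)
= (E'·E+E)·E+B   (double negation)
= E·E+B   (complement / identity)
= E+B   (idempotence)

E+B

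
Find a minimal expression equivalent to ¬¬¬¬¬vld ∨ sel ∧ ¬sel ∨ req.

¬¬¬¬¬vld ∨ sel ∧ ¬sel ∨ req
= ¬¬¬vld ∨ sel ∧ ¬sel ∨ req
= ¬¬¬vld ∨ req
= ¬vld ∨ req

¬vld ∨ req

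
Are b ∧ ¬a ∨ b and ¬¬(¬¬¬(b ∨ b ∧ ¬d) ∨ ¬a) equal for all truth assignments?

E1: b ∧ ¬a ∨ b
    = b   (absorption)
E2: ¬¬(¬¬¬(b ∨ b ∧ ¬d) ∨ ¬a)
    = ¬¬(¬¬¬b ∨ ¬a)   (absorption)
    = ¬¬(¬b ∨ ¬a)   (double negation)
    = ¬b ∨ ¬a   (double negation)
These differ: at a=1, b=0, d=0, E1 = 0 but E2 = 1.

No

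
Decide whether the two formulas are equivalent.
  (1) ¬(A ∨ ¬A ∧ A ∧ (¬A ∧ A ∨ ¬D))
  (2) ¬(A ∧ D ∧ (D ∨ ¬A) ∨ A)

Yes

E1: ¬(A ∨ ¬A ∧ A ∧ (¬A ∧ A ∨ ¬D))
    = ¬(A ∨ ¬A ∧ A)   (absorption)
    = ¬A   (complement / identity)
E2: ¬(A ∧ D ∧ (D ∨ ¬A) ∨ A)
    = ¬(A ∧ D ∨ A)   (absorption)
    = ¬A   (absorption)
Both reduce to ¬A, so they are equivalent.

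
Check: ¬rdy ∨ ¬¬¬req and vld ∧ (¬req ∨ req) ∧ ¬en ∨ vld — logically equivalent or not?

E1: ¬rdy ∨ ¬¬¬req
    = ¬rdy ∨ ¬req   — double negation
E2: vld ∧ (¬req ∨ req) ∧ ¬en ∨ vld
    = vld ∧ ¬en ∨ vld   — complement / identity
    = vld   — absorption
These differ: at en=1, rdy=0, req=0, vld=0, E1 = 1 but E2 = 0.

No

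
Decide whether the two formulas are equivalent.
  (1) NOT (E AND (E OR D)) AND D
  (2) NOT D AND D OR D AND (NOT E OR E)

E1: NOT (E AND (E OR D)) AND D
    = NOT E AND D   (absorption)
E2: NOT D AND D OR D AND (NOT E OR E)
    = D AND (NOT E OR E)   (complement / identity)
    = D   (complement / identity)
These differ: at D=1, E=1, E1 = 0 but E2 = 1.

No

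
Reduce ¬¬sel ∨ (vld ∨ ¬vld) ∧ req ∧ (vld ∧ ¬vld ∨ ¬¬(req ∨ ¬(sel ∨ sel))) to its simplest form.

sel ∨ req

¬¬sel ∨ (vld ∨ ¬vld) ∧ req ∧ (vld ∧ ¬vld ∨ ¬¬(req ∨ ¬(sel ∨ sel)))
= ¬¬sel ∨ (vld ∨ ¬vld) ∧ req ∧ (vld ∧ ¬vld ∨ req ∨ ¬(sel ∨ sel))   — double negation
= ¬¬sel ∨ (vld ∨ ¬vld) ∧ req ∧ (vld ∧ ¬vld ∨ req ∨ ¬sel)   — idempotence
= ¬¬sel ∨ req ∧ (vld ∧ ¬vld ∨ req ∨ ¬sel)   — complement / identity
= ¬¬sel ∨ req ∧ (req ∨ ¬sel)   — complement / identity
= ¬¬sel ∨ req   — absorption
= sel ∨ req   — double negation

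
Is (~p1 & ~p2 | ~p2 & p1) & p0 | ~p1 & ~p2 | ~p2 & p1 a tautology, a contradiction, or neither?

(~p1 & ~p2 | ~p2 & p1) & p0 | ~p1 & ~p2 | ~p2 & p1
= ~p1 & ~p2 | ~p2 & p1   — absorption
= ~p2   — distribution
This depends on p2, so it is not a constant.

neither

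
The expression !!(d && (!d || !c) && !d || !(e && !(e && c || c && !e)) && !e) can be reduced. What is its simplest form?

!e

!!(d && (!d || !c) && !d || !(e && !(e && c || c && !e)) && !e)
= !!(d && !d || !(e && !(e && c || c && !e)) && !e)   — absorption
= !!(!(e && !(e && c || c && !e)) && !e)   — complement / identity
= !!(!(e && !c) && !e)   — distribution
= !(e && !c || e)   — De Morgan
= !e   — absorption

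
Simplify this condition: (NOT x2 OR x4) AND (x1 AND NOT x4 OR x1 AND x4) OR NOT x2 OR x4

NOT x2 OR x4

(NOT x2 OR x4) AND (x1 AND NOT x4 OR x1 AND x4) OR NOT x2 OR x4
= (NOT x2 OR x4) AND x1 OR NOT x2 OR x4   [distribution]
= NOT x2 OR x4   [absorption]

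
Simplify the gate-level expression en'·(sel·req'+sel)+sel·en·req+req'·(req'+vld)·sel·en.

en'·(sel·req'+sel)+sel·en·req+req'·(req'+vld)·sel·en
= en'·(sel·req'+sel)+sel·en·req+req'·sel·en   (absorption)
= en'·sel+sel·en·req+req'·sel·en   (absorption)
= en'·sel+(req+req')·sel·en   (distribution)
= en'·sel+sel·en   (complement / identity)
= sel   (distribution)

sel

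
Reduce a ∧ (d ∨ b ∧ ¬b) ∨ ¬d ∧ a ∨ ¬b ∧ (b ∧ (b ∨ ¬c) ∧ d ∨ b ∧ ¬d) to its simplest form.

a

a ∧ (d ∨ b ∧ ¬b) ∨ ¬d ∧ a ∨ ¬b ∧ (b ∧ (b ∨ ¬c) ∧ d ∨ b ∧ ¬d)
= a ∧ d ∨ ¬d ∧ a ∨ ¬b ∧ (b ∧ (b ∨ ¬c) ∧ d ∨ b ∧ ¬d)   [complement / identity]
= a ∧ d ∨ ¬d ∧ a ∨ ¬b ∧ (b ∧ d ∨ b ∧ ¬d)   [absorption]
= a ∧ d ∨ ¬d ∧ a ∨ ¬b ∧ b   [distribution]
= a ∧ d ∨ ¬d ∧ a   [complement / identity]
= a   [distribution]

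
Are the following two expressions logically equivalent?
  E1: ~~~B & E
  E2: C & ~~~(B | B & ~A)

E1: ~~~B & E
    = ~B & E   — double negation
E2: C & ~~~(B | B & ~A)
    = C & ~(B | B & ~A)   — double negation
    = C & ~B   — absorption
These differ: at A=1, B=0, C=0, E=1, E1 = 1 but E2 = 0.

No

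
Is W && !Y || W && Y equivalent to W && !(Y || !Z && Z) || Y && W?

E1: W && !Y || W && Y
    = W
E2: W && !(Y || !Z && Z) || Y && W
    = W && !Y || Y && W
    = W
Both reduce to W, so they are equivalent.

Yes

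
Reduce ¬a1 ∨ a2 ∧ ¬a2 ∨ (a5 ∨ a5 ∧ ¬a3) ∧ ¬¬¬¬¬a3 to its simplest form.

¬a1 ∨ a2 ∧ ¬a2 ∨ (a5 ∨ a5 ∧ ¬a3) ∧ ¬¬¬¬¬a3
= ¬a1 ∨ a2 ∧ ¬a2 ∨ (a5 ∨ a5 ∧ ¬a3) ∧ ¬¬¬a3   — double negation
= ¬a1 ∨ (a5 ∨ a5 ∧ ¬a3) ∧ ¬¬¬a3   — complement / identity
= ¬a1 ∨ a5 ∧ ¬¬¬a3   — absorption
= ¬a1 ∨ a5 ∧ ¬a3   — double negation

¬a1 ∨ a5 ∧ ¬a3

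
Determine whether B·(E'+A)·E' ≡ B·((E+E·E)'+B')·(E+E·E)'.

Yes

E1: B·(E'+A)·E'
    = B·E'   [absorption]
E2: B·((E+E·E)'+B')·(E+E·E)'
    = B·(E+E·E)'   [absorption]
    = B·(E+E)'   [idempotence]
    = B·E'   [idempotence]
Both reduce to B·E', so they are equivalent.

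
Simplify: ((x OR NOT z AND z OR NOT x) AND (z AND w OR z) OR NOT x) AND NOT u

((x OR NOT z AND z OR NOT x) AND (z AND w OR z) OR NOT x) AND NOT u
= ((x OR NOT x) AND (z AND w OR z) OR NOT x) AND NOT u   (complement / identity)
= (z AND w OR z OR NOT x) AND NOT u   (complement / identity)
= (z OR NOT x) AND NOT u   (absorption)

(z OR NOT x) AND NOT u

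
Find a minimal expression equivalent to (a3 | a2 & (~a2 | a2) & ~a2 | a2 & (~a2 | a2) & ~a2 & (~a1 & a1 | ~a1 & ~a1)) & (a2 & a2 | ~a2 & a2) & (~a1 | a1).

a3 & a2

(a3 | a2 & (~a2 | a2) & ~a2 | a2 & (~a2 | a2) & ~a2 & (~a1 & a1 | ~a1 & ~a1)) & (a2 & a2 | ~a2 & a2) & (~a1 | a1)
= (a3 | a2 & (~a2 | a2) & ~a2 | a2 & (~a2 | a2) & ~a2 & ~a1) & (a2 & a2 | ~a2 & a2) & (~a1 | a1)
= (a3 | a2 & (~a2 | a2) & ~a2) & (a2 & a2 | ~a2 & a2) & (~a1 | a1)
= (a3 | a2 & ~a2) & (a2 & a2 | ~a2 & a2) & (~a1 | a1)
= (a3 | a2 & ~a2) & a2 & (~a1 | a1)
= (a3 | a2 & ~a2) & a2
= a3 & a2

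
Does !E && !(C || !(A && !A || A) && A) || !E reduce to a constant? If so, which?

no

!E && !(C || !(A && !A || A) && A) || !E
= !E && !(C || !A && A) || !E   [complement / identity]
= !E && !C || !E   [complement / identity]
= !E   [absorption]
This depends on E, so it is not a constant.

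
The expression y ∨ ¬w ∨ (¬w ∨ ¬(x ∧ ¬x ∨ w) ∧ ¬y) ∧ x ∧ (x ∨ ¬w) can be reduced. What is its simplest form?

y ∨ ¬w

y ∨ ¬w ∨ (¬w ∨ ¬(x ∧ ¬x ∨ w) ∧ ¬y) ∧ x ∧ (x ∨ ¬w)
= y ∨ ¬w ∨ (¬w ∨ ¬(x ∧ ¬x ∨ w) ∧ ¬y) ∧ x   [absorption]
= y ∨ ¬w ∨ (¬w ∨ ¬w ∧ ¬y) ∧ x   [complement / identity]
= y ∨ ¬w ∨ ¬w ∧ x   [absorption]
= y ∨ ¬w   [absorption]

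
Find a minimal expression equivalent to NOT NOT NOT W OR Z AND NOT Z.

NOT NOT NOT W OR Z AND NOT Z
= NOT NOT NOT W   (complement / identity)
= NOT W   (double negation)

NOT W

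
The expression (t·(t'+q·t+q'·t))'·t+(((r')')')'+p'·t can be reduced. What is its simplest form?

(t·(t'+q·t+q'·t))'·t+(((r')')')'+p'·t
= (t·(t'+q·t+q'·t))'·t+(r')'+p'·t   [double negation]
= (t·(t'+t))'·t+(r')'+p'·t   [distribution]
= (t·(t'+t))'·t+r+p'·t   [double negation]
= t'·t+r+p'·t   [complement / identity]
= r+p'·t   [complement / identity]

r+p'·t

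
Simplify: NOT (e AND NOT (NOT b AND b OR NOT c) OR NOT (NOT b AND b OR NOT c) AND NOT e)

NOT (e AND NOT (NOT b AND b OR NOT c) OR NOT (NOT b AND b OR NOT c) AND NOT e)
= NOT NOT (NOT b AND b OR NOT c)   — distribution
= NOT NOT NOT c   — complement / identity
= NOT c   — double negation

NOT c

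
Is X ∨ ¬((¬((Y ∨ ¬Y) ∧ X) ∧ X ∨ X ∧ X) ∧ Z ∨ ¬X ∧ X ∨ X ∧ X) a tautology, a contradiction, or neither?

X ∨ ¬((¬((Y ∨ ¬Y) ∧ X) ∧ X ∨ X ∧ X) ∧ Z ∨ ¬X ∧ X ∨ X ∧ X)
= X ∨ ¬((¬X ∧ X ∨ X ∧ X) ∧ Z ∨ ¬X ∧ X ∨ X ∧ X)   [complement / identity]
= X ∨ ¬(¬X ∧ X ∨ X ∧ X)   [absorption]
= X ∨ ¬X   [distribution]
= True   [complement]

tautology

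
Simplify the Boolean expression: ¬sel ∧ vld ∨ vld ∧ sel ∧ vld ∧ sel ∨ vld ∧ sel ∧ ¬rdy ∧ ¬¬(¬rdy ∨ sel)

vld

¬sel ∧ vld ∨ vld ∧ sel ∧ vld ∧ sel ∨ vld ∧ sel ∧ ¬rdy ∧ ¬¬(¬rdy ∨ sel)
= ¬sel ∧ vld ∨ vld ∧ sel ∧ vld ∧ sel ∨ vld ∧ sel ∧ ¬rdy ∧ (¬rdy ∨ sel)   — double negation
= ¬sel ∧ vld ∨ vld ∧ sel ∧ (vld ∧ sel ∨ ¬rdy ∧ (¬rdy ∨ sel))   — distribution
= ¬sel ∧ vld ∨ vld ∧ sel ∧ (vld ∧ sel ∨ ¬rdy)   — absorption
= ¬sel ∧ vld ∨ vld ∧ sel   — absorption
= vld   — distribution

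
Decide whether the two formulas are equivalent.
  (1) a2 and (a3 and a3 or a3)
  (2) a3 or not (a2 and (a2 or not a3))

No

E1: a2 and (a3 and a3 or a3)
    = a2 and (a3 or a3)   (idempotence)
    = a2 and a3   (idempotence)
E2: a3 or not (a2 and (a2 or not a3))
    = a3 or not a2   (absorption)
These differ: at a2=0, a3=0, E1 = 0 but E2 = 1.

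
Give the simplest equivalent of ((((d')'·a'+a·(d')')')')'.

d'

((((d')'·a'+a·(d')')')')'
= ((((d')'·a'+a·d)')')'   — double negation
= (((d·a'+a·d)')')'   — double negation
= (d·a'+a·d)'   — double negation
= d'   — distribution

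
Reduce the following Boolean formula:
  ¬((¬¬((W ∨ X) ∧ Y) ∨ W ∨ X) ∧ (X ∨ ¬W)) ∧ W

¬X ∧ W

¬((¬¬((W ∨ X) ∧ Y) ∨ W ∨ X) ∧ (X ∨ ¬W)) ∧ W
= ¬(((W ∨ X) ∧ Y ∨ W ∨ X) ∧ (X ∨ ¬W)) ∧ W
= ¬((W ∨ X) ∧ (X ∨ ¬W)) ∧ W
= ¬(X ∨ W ∧ ¬W) ∧ W
= ¬X ∧ W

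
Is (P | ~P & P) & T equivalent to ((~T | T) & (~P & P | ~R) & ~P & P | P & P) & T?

Yes

E1: (P | ~P & P) & T
    = P & T   — complement / identity
E2: ((~T | T) & (~P & P | ~R) & ~P & P | P & P) & T
    = ((~T | T) & ~P & P | P & P) & T   — absorption
    = (~P & P | P & P) & T   — complement / identity
    = P & T   — distribution
Both reduce to P & T, so they are equivalent.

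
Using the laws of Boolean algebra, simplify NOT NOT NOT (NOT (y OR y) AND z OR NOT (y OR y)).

NOT NOT NOT (NOT (y OR y) AND z OR NOT (y OR y))
= NOT NOT NOT NOT (y OR y)   [absorption]
= NOT NOT NOT NOT y   [idempotence]
= NOT NOT y   [double negation]
= y   [double negation]

y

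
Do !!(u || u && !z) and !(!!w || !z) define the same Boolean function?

E1: !!(u || u && !z)
    = !!u   [absorption]
    = u   [double negation]
E2: !(!!w || !z)
    = !w && z   [De Morgan]
These differ: at u=1, w=0, z=0, E1 = 1 but E2 = 0.

No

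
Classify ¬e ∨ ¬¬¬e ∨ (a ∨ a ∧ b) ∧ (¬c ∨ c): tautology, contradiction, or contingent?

contingent

¬e ∨ ¬¬¬e ∨ (a ∨ a ∧ b) ∧ (¬c ∨ c)
= ¬e ∨ ¬¬¬e ∨ a ∨ a ∧ b   — complement / identity
= ¬e ∨ ¬¬¬e ∨ a   — absorption
= ¬e ∨ ¬e ∨ a   — double negation
= ¬e ∨ a   — idempotence
This depends on a, e, so it is not a constant.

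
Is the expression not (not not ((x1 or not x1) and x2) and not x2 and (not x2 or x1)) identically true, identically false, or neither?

identically true

not (not not ((x1 or not x1) and x2) and not x2 and (not x2 or x1))
= not (not not ((x1 or not x1) and x2) and not x2)   — absorption
= not ((x1 or not x1) and x2) or x2   — De Morgan
= not x2 or x2   — complement / identity
= True   — complement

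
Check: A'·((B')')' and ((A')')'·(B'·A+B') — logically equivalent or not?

Yes

E1: A'·((B')')'
    = A'·B'
E2: ((A')')'·(B'·A+B')
    = A'·(B'·A+B')
    = A'·B'
Both reduce to A'·B', so they are equivalent.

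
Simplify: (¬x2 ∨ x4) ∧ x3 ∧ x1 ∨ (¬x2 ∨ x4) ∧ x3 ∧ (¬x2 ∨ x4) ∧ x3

(¬x2 ∨ x4) ∧ x3

(¬x2 ∨ x4) ∧ x3 ∧ x1 ∨ (¬x2 ∨ x4) ∧ x3 ∧ (¬x2 ∨ x4) ∧ x3
= (¬x2 ∨ x4) ∧ x3 ∧ x1 ∨ (¬x2 ∨ x4) ∧ x3   [idempotence]
= (¬x2 ∨ x4) ∧ x3   [absorption]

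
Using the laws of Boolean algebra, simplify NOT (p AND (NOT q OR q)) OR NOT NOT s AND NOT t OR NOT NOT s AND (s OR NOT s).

NOT p OR s

NOT (p AND (NOT q OR q)) OR NOT NOT s AND NOT t OR NOT NOT s AND (s OR NOT s)
= NOT (p AND (NOT q OR q)) OR NOT NOT s AND NOT t OR NOT NOT s   [complement / identity]
= NOT p OR NOT NOT s AND NOT t OR NOT NOT s   [complement / identity]
= NOT p OR NOT NOT s   [absorption]
= NOT p OR s   [double negation]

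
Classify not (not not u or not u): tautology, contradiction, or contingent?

not (not not u or not u)
= not u and u   — De Morgan
= False   — complement

contradiction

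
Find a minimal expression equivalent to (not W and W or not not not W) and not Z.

(not W and W or not not not W) and not Z
= (not W and W or not W) and not Z   — double negation
= not W and not Z   — complement / identity

not W and not Z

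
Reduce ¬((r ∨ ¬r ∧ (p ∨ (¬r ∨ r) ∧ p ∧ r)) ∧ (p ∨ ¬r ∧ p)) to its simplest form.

¬((r ∨ ¬r ∧ (p ∨ (¬r ∨ r) ∧ p ∧ r)) ∧ (p ∨ ¬r ∧ p))
= ¬((r ∨ ¬r ∧ (p ∨ p ∧ r)) ∧ (p ∨ ¬r ∧ p))   — complement / identity
= ¬((r ∨ ¬r ∧ p) ∧ (p ∨ ¬r ∧ p))   — absorption
= ¬(¬r ∧ p ∨ r ∧ p)   — distribution
= ¬p   — distribution

¬p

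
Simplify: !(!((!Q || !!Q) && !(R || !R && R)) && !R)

!(!((!Q || !!Q) && !(R || !R && R)) && !R)
= (!Q || !!Q) && !(R || !R && R) || R   — De Morgan
= (!Q || Q) && !(R || !R && R) || R   — double negation
= !(R || !R && R) || R   — complement / identity
= !R || R   — complement / identity
= true   — complement

true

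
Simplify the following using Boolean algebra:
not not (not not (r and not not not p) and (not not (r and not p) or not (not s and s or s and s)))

r and not p

not not (not not (r and not not not p) and (not not (r and not p) or not (not s and s or s and s)))
= not not (not not (r and not not not p) and (not not (r and not p) or not s))   [distribution]
= not not (not not (r and not p) and (not not (r and not p) or not s))   [double negation]
= not not not not (r and not p)   [absorption]
= not not (r and not p)   [double negation]
= r and not p   [double negation]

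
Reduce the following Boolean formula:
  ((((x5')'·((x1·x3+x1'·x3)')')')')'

((((x5')'·((x1·x3+x1'·x3)')')')')'
= ((((x5')'·(x3')')')')'   [distribution]
= ((x5')'·(x3')')'   [double negation]
= x5'+x3'   [De Morgan]

x5'+x3'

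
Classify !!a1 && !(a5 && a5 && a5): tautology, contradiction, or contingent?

contingent

!!a1 && !(a5 && a5 && a5)
= !!a1 && !(a5 && a5)   — idempotence
= a1 && !(a5 && a5)   — double negation
= a1 && !a5   — idempotence
This depends on a1, a5, so it is not a constant.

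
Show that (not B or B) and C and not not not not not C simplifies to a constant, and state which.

False

(not B or B) and C and not not not not not C
= C and not not not not not C
= C and not not not C
= C and not C
= False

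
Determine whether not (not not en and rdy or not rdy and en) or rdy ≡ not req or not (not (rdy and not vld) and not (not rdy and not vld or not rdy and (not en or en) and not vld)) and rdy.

E1: not (not not en and rdy or not rdy and en) or rdy
    = not (en and rdy or not rdy and en) or rdy   — double negation
    = not en or rdy   — distribution
E2: not req or not (not (rdy and not vld) and not (not rdy and not vld or not rdy and (not en or en) and not vld)) and rdy
    = not req or not (not (rdy and not vld) and not (not rdy and not vld or not rdy and not vld)) and rdy   — complement / identity
    = not req or not (not (rdy and not vld) and not (not rdy and not vld)) and rdy   — idempotence
    = not req or (rdy and not vld or not rdy and not vld) and rdy   — De Morgan
    = not req or not vld and rdy   — distribution
These differ: at en=0, rdy=0, req=1, vld=1, E1 = 1 but E2 = 0.

No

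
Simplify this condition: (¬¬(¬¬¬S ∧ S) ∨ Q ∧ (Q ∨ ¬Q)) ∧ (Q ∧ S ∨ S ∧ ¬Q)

(¬¬(¬¬¬S ∧ S) ∨ Q ∧ (Q ∨ ¬Q)) ∧ (Q ∧ S ∨ S ∧ ¬Q)
= (¬¬(¬¬¬S ∧ S) ∨ Q ∧ (Q ∨ ¬Q)) ∧ S
= (¬¬(¬S ∧ S) ∨ Q ∧ (Q ∨ ¬Q)) ∧ S
= (¬S ∧ S ∨ Q ∧ (Q ∨ ¬Q)) ∧ S
= Q ∧ (Q ∨ ¬Q) ∧ S
= Q ∧ S

Q ∧ S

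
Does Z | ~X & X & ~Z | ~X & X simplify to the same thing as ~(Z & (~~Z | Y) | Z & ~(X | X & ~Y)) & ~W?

No

E1: Z | ~X & X & ~Z | ~X & X
    = Z | ~X & X   (absorption)
    = Z   (complement / identity)
E2: ~(Z & (~~Z | Y) | Z & ~(X | X & ~Y)) & ~W
    = ~(Z & (~~Z | Y) | Z & ~X) & ~W   (absorption)
    = ~(Z & (Z | Y) | Z & ~X) & ~W   (double negation)
    = ~(Z | Z & ~X) & ~W   (absorption)
    = ~Z & ~W   (absorption)
These differ: at W=1, X=0, Y=0, Z=1, E1 = 1 but E2 = 0.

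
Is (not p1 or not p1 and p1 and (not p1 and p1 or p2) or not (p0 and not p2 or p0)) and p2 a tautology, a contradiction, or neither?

(not p1 or not p1 and p1 and (not p1 and p1 or p2) or not (p0 and not p2 or p0)) and p2
= (not p1 or not p1 and p1 or not (p0 and not p2 or p0)) and p2
= (not p1 or not p1 and p1 or not p0) and p2
= (not p1 or not p0) and p2
This depends on p0, p1, p2, so it is not a constant.

neither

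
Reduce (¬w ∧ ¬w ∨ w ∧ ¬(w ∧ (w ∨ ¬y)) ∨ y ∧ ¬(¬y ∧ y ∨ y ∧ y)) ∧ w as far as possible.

(¬w ∧ ¬w ∨ w ∧ ¬(w ∧ (w ∨ ¬y)) ∨ y ∧ ¬(¬y ∧ y ∨ y ∧ y)) ∧ w
= (¬w ∧ ¬w ∨ w ∧ ¬w ∨ y ∧ ¬(¬y ∧ y ∨ y ∧ y)) ∧ w   — absorption
= (¬w ∧ ¬w ∨ w ∧ ¬w ∨ y ∧ ¬y) ∧ w   — distribution
= (¬w ∧ ¬w ∨ w ∧ ¬w) ∧ w   — complement / identity
= ¬w ∧ w   — distribution
= False   — complement

False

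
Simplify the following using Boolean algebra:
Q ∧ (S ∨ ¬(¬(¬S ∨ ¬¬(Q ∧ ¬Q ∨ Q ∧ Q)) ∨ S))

Q

Q ∧ (S ∨ ¬(¬(¬S ∨ ¬¬(Q ∧ ¬Q ∨ Q ∧ Q)) ∨ S))
= Q ∧ (S ∨ ¬(S ∧ ¬(Q ∧ ¬Q ∨ Q ∧ Q) ∨ S))   (De Morgan)
= Q ∧ (S ∨ ¬(S ∧ ¬Q ∨ S))   (distribution)
= Q ∧ (S ∨ ¬S)   (absorption)
= Q   (complement / identity)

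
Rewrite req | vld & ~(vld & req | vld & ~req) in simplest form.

req

req | vld & ~(vld & req | vld & ~req)
= req | vld & ~vld   [distribution]
= req   [complement / identity]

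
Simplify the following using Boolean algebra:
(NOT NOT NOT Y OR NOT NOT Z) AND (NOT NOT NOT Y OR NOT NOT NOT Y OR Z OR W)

NOT Y OR Z

(NOT NOT NOT Y OR NOT NOT Z) AND (NOT NOT NOT Y OR NOT NOT NOT Y OR Z OR W)
= (NOT NOT NOT Y OR NOT NOT Z) AND (NOT NOT NOT Y OR Z OR W)
= (NOT NOT NOT Y OR Z) AND (NOT NOT NOT Y OR Z OR W)
= NOT NOT NOT Y OR Z
= NOT Y OR Z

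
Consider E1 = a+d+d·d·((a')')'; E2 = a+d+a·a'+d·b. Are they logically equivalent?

Yes

E1: a+d+d·d·((a')')'
    = a+d+d·((a')')'   [idempotence]
    = a+d+d·a'   [double negation]
    = a+d   [absorption]
E2: a+d+a·a'+d·b
    = a+d+d·b   [complement / identity]
    = a+d   [absorption]
Both reduce to a+d, so they are equivalent.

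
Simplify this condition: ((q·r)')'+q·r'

q

((q·r)')'+q·r'
= q·r+q·r'   [double negation]
= q   [distribution]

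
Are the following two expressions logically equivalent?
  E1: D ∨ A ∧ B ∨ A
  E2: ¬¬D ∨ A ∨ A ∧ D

Yes

E1: D ∨ A ∧ B ∨ A
    = D ∨ A
E2: ¬¬D ∨ A ∨ A ∧ D
    = ¬¬D ∨ A
    = D ∨ A
Both reduce to D ∨ A, so they are equivalent.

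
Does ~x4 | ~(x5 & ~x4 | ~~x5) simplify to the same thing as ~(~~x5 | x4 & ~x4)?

E1: ~x4 | ~(x5 & ~x4 | ~~x5)
    = ~x4 | ~(x5 & ~x4 | x5)   — double negation
    = ~x4 | ~x5   — absorption
E2: ~(~~x5 | x4 & ~x4)
    = ~~~x5   — complement / identity
    = ~x5   — double negation
These differ: at x4=0, x5=1, E1 = 1 but E2 = 0.

No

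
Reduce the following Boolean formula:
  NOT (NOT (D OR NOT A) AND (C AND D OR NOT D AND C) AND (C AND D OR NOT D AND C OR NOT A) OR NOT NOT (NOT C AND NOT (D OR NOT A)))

NOT (NOT (D OR NOT A) AND (C AND D OR NOT D AND C) AND (C AND D OR NOT D AND C OR NOT A) OR NOT NOT (NOT C AND NOT (D OR NOT A)))
= NOT (NOT (D OR NOT A) AND (C AND D OR NOT D AND C) AND (C AND D OR NOT D AND C OR NOT A) OR NOT C AND NOT (D OR NOT A))   (double negation)
= NOT (NOT (D OR NOT A) AND (C AND D OR NOT D AND C) OR NOT C AND NOT (D OR NOT A))   (absorption)
= NOT (NOT (D OR NOT A) AND C OR NOT C AND NOT (D OR NOT A))   (distribution)
= NOT NOT (D OR NOT A)   (distribution)
= D OR NOT A   (double negation)

D OR NOT A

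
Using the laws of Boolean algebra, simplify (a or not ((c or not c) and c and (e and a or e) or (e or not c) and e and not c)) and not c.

(a or not e) and not c

(a or not ((c or not c) and c and (e and a or e) or (e or not c) and e and not c)) and not c
= (a or not ((c or not c) and c and (e and a or e) or e and not c)) and not c   — absorption
= (a or not (c and (e and a or e) or e and not c)) and not c   — complement / identity
= (a or not (c and e or e and not c)) and not c   — absorption
= (a or not e) and not c   — distribution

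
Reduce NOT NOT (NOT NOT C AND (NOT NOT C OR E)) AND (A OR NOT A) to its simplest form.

C

NOT NOT (NOT NOT C AND (NOT NOT C OR E)) AND (A OR NOT A)
= NOT NOT (NOT NOT C AND (C OR E)) AND (A OR NOT A)
= NOT NOT (C AND (C OR E)) AND (A OR NOT A)
= NOT NOT (C AND (C OR E))
= C AND (C OR E)
= C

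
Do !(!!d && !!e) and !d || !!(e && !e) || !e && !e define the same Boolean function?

Yes

E1: !(!!d && !!e)
    = !d || !e   — De Morgan
E2: !d || !!(e && !e) || !e && !e
    = !d || e && !e || !e && !e   — double negation
    = !d || !e   — distribution
Both reduce to !d || !e, so they are equivalent.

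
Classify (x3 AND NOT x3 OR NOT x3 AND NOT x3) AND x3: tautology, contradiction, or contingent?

contradiction

(x3 AND NOT x3 OR NOT x3 AND NOT x3) AND x3
= NOT x3 AND x3   [distribution]
= FALSE   [complement]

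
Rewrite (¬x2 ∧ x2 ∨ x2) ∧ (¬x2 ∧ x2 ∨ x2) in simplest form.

(¬x2 ∧ x2 ∨ x2) ∧ (¬x2 ∧ x2 ∨ x2)
= ¬x2 ∧ x2 ∨ x2   — idempotence
= x2   — complement / identity

x2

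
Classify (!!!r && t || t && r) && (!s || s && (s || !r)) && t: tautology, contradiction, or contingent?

contingent

(!!!r && t || t && r) && (!s || s && (s || !r)) && t
= (!!!r && t || t && r) && (!s || s) && t   (absorption)
= (!r && t || t && r) && (!s || s) && t   (double negation)
= (!r && t || t && r) && t   (complement / identity)
= t && t   (distribution)
= t   (idempotence)
This depends on t, so it is not a constant.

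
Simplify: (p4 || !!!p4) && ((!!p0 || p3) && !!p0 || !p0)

(p4 || !!!p4) && ((!!p0 || p3) && !!p0 || !p0)
= (p4 || !p4) && ((!!p0 || p3) && !!p0 || !p0)   [double negation]
= (p4 || !p4) && (!!p0 || !p0)   [absorption]
= (p4 || !p4) && (p0 || !p0)   [double negation]
= p4 || !p4   [complement / identity]
= true   [complement]

true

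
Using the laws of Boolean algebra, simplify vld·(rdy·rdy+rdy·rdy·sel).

vld·rdy

vld·(rdy·rdy+rdy·rdy·sel)
= vld·rdy·rdy   — absorption
= vld·rdy   — idempotence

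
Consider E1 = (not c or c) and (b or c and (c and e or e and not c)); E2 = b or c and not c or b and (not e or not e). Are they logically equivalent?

No

E1: (not c or c) and (b or c and (c and e or e and not c))
    = (not c or c) and (b or c and e)   — distribution
    = b or c and e   — complement / identity
E2: b or c and not c or b and (not e or not e)
    = b or b and (not e or not e)   — complement / identity
    = b or b and not e   — idempotence
    = b   — absorption
These differ: at b=0, c=1, e=1, E1 = 1 but E2 = 0.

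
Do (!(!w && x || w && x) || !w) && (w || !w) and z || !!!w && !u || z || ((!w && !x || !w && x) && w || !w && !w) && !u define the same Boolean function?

No

E1: (!(!w && x || w && x) || !w) && (w || !w)
    = !(!w && x || w && x) || !w   [complement / identity]
    = !x || !w   [distribution]
E2: z || !!!w && !u || z || ((!w && !x || !w && x) && w || !w && !w) && !u
    = z || !w && !u || z || ((!w && !x || !w && x) && w || !w && !w) && !u   [double negation]
    = z || !w && !u || z || (!w && w || !w && !w) && !u   [distribution]
    = z || !w && !u || z || !w && !u   [distribution]
    = z || !w && !u   [idempotence]
These differ: at u=1, w=0, x=1, z=0, E1 = 1 but E2 = 0.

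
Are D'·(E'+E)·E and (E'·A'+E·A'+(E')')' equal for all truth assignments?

No

E1: D'·(E'+E)·E
    = D'·E   [complement / identity]
E2: (E'·A'+E·A'+(E')')'
    = (A'+(E')')'   [distribution]
    = A·E'   [De Morgan]
These differ: at A=1, D=0, E=0, E1 = 0 but E2 = 1.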